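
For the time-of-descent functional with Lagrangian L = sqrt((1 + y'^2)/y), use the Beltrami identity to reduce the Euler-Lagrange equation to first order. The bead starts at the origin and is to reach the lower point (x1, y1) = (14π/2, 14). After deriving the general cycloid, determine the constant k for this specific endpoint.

The Lagrangian L = sqrt((1 + y'^2) / y) has no explicit x dependence, so the Beltrami identity applies:
    L − y' ∂L/∂y' = C.
Compute ∂L/∂y' = y' / sqrt(y (1 + y'^2)).
Substitute:
    sqrt((1 + y'^2)/y) − y'·y' / sqrt(y (1 + y'^2))
    = (1 + y'^2) / sqrt(y (1 + y'^2)) − y'^2 / sqrt(y (1 + y'^2))
    = 1 / sqrt(y (1 + y'^2)) = C.
Squaring and rearranging gives the first integral
    y (1 + y'^2) = 1/C^2 =: k   (constant).
Solving this first-order ODE by the substitution
    y = (k/2)(1 − cos θ)
yields the cycloid parameterisation
    x(θ) = (k/2)(θ − sin θ),   y(θ) = (k/2)(1 − cos θ).
The constant k is fixed by the endpoint condition.
Now fit the given lower endpoint (x1, y1) = (14π/2, 14). At the bottom of the first arch (θ = π), the parametric equations give
    y(π) = (k/2)(1 − cos π) = k,
    x(π) = (k/2)(π − sin π) = kπ/2.
Matching y(π) = 14 gives k = 14, consistent with x(π) = 14π/2. Therefore the specific cycloid is
    x(θ) = (14/2)(θ − sin θ),   y(θ) = (14/2)(1 − cos θ).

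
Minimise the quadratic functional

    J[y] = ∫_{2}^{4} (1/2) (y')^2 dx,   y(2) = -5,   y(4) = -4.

The Lagrangian is L = (1/2) (y')^2.
Compute ∂L/∂y = 0, ∂L/∂y' = y'.
The Euler-Lagrange equation d/dx(∂L/∂y') − ∂L/∂y = 0 reduces to
    y'' = 0.
Its general solution is
    y(x) = A x + B,
with A, B fixed by the endpoint conditions.
Applying the endpoint conditions y(2) = -5 and y(4) = -4: solve A·2 + B = -5 and A·4 + B = -4. Subtracting gives A(4 − 2) = -4 − -5, so A = 1/2, and B = -5 − A·2 = -6. Therefore
    y(x) = (1/2) x - 6.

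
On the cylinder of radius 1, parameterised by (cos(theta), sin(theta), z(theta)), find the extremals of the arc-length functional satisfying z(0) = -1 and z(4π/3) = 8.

Parameterise the cylinder of radius R = 1 as
    r(θ) = (cos θ, sin θ, z(θ)).
The arc-length element is
    ds = sqrt(1 + (dz/dθ)^2) dθ,
so the Lagrangian is L = sqrt(1 + z'^2).
L depends on z' only, not on z or θ, so ∂L/∂z = 0 and
    ∂L/∂z' = z' / sqrt(1 + z'^2).
The Euler-Lagrange equation gives
    d/dθ( z' / sqrt(1 + z'^2) ) = 0,
so z' is constant. Integrating once:
    z(θ) = a θ + b,
a helix on the cylinder (a straight line when the cylinder is unrolled). The constants a, b are determined by the endpoint conditions.
With endpoint conditions z(0) = -1 and z(4π/3) = 8: from z(0) = b we get b = -1, and a·4π/3 + -1 = 8 gives a = 27/(4π), so
    z(θ) = (27/(4π)) θ − 1.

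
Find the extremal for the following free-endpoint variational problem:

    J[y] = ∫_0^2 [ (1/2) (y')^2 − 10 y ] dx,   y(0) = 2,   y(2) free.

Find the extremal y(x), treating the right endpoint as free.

The Lagrangian L = (1/2) (y')^2 − 10 y gives
    ∂L/∂y = −10,   ∂L/∂y' = y'.
Euler-Lagrange: d/dx(y') − (−10) = 0, i.e. y'' + 10 = 0, so
    y(x) = −(10/2) x^2 + C1 x + C2.
Fixed left endpoint y(0) = 2 ⇒ C2 = 2.
The right endpoint x = 2 is free, so the natural (transversality) condition is ∂L/∂y' |_{x=2} = 0, i.e. y'(2) = 0.
Compute y'(x) = −10 x + C1, so y'(2) = −20 + C1 = 0 ⇒ C1 = 20.
Therefore the extremal is
    y(x) = −5 x^2 + 20 x + 2.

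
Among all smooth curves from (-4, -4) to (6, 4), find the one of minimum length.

Arc-length functional: J[y] = ∫ sqrt(1 + (y')^2) dx.
Lagrangian L = sqrt(1 + (y')^2) has no explicit y dependence, so ∂L/∂y = 0 and the Euler-Lagrange equation gives
    d/dx( y' / sqrt(1 + (y')^2) ) = 0  ⇒  y' / sqrt(1 + (y')^2) = const.
Hence y' is constant, so y(x) is affine.
Fitting the endpoints (-4, -4) and (6, 4):
    slope m = (4 − (-4)) / (6 − (-4)) = 4/5,
    intercept c = (-4) − m·(-4) = -4/5.
Extremal: y(x) = (4/5) x - 4/5.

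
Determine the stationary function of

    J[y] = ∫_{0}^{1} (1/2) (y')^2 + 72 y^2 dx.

The Lagrangian is L = (1/2) (y')^2 + 72 y^2.
Compute ∂L/∂y = 144y, ∂L/∂y' = y'.
The Euler-Lagrange equation d/dx(∂L/∂y') − ∂L/∂y = 0 reduces to
    y'' − 144 y = 0.
Its general solution is
    y(x) = A e^(12x) + B e^(−12x),
with A, B fixed by the endpoint conditions.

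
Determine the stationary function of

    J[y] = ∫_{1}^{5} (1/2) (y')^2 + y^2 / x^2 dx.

The Lagrangian is L = (1/2) (y')^2 + y^2 / x^2.
Compute ∂L/∂y = 2y/x^2, ∂L/∂y' = y'.
The Euler-Lagrange equation d/dx(∂L/∂y') − ∂L/∂y = 0 reduces to
    y'' − 2/x^2 · y = 0  (x > 0).
Its general solution is
    y(x) = A x^2 + B / x,
with A, B fixed by the endpoint conditions.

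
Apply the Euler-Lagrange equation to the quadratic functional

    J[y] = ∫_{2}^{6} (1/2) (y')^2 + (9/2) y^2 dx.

The Lagrangian is L = (1/2) (y')^2 + (9/2) y^2.
Compute ∂L/∂y = 9y, ∂L/∂y' = y'.
The Euler-Lagrange equation d/dx(∂L/∂y') − ∂L/∂y = 0 reduces to
    y'' − 9 y = 0.
Its general solution is
    y(x) = A e^(3x) + B e^(−3x),
with A, B fixed by the endpoint conditions.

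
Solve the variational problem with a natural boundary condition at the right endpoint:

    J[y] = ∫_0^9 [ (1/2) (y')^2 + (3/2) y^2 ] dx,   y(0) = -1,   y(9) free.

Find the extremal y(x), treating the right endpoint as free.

The Lagrangian L = (1/2) (y')^2 + (3/2) y^2 gives
    ∂L/∂y = 3 y,   ∂L/∂y' = y'.
Euler-Lagrange: y'' − 3 y = 0.
With k = sqrt(3), the general solution is
    y(x) = A cosh(sqrt(3) x) + B sinh(sqrt(3) x).
Fixed left endpoint y(0) = -1 ⇒ A = -1.
The right endpoint x = 9 is free, so the natural (transversality) condition is ∂L/∂y' |_{x=9} = 0, i.e. y'(9) = 0.
Compute y'(x) = A k sinh(k x) + B k cosh(k x), so
    y'(9) = A k sinh(k·9) + B k cosh(k·9) = 0
    ⇒ B = −A tanh(k·9) = tanh(sqrt(3)·9).
Therefore the extremal is
    y(x) = −cosh(sqrt(3) x) + tanh(sqrt(3)·9) sinh(sqrt(3) x).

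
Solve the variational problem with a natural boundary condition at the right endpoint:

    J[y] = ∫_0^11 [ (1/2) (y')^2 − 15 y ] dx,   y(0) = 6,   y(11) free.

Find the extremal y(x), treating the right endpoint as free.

The Lagrangian L = (1/2) (y')^2 − 15 y gives
    ∂L/∂y = −15,   ∂L/∂y' = y'.
Euler-Lagrange: d/dx(y') − (−15) = 0, i.e. y'' + 15 = 0, so
    y(x) = −(15/2) x^2 + C1 x + C2.
Fixed left endpoint y(0) = 6 ⇒ C2 = 6.
The right endpoint x = 11 is free, so the natural (transversality) condition is ∂L/∂y' |_{x=11} = 0, i.e. y'(11) = 0.
Compute y'(x) = −15 x + C1, so y'(11) = −165 + C1 = 0 ⇒ C1 = 165.
Therefore the extremal is
    y(x) = −(15/2) x^2 + 165 x + 6.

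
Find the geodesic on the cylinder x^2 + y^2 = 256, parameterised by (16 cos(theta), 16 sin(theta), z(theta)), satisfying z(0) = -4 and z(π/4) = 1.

Parameterise the cylinder of radius R = 16 as
    r(θ) = (16 cos θ, 16 sin θ, z(θ)).
The arc-length element is
    ds = sqrt(256 + (dz/dθ)^2) dθ,
so the Lagrangian is L = sqrt(256 + z'^2).
L depends on z' only, not on z or θ, so ∂L/∂z = 0 and
    ∂L/∂z' = z' / sqrt(256 + z'^2).
The Euler-Lagrange equation gives
    d/dθ( z' / sqrt(256 + z'^2) ) = 0,
so z' is constant. Integrating once:
    z(θ) = a θ + b,
a helix on the cylinder (a straight line when the cylinder is unrolled). The constants a, b are determined by the endpoint conditions.
With endpoint conditions z(0) = -4 and z(π/4) = 1: from z(0) = b we get b = -4, and a·π/4 + -4 = 1 gives a = 20/π, so
    z(θ) = (20/π) θ − 4.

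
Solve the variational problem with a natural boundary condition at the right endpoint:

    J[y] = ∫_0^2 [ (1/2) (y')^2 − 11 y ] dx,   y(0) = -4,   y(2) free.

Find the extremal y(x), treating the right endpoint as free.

The Lagrangian L = (1/2) (y')^2 − 11 y gives
    ∂L/∂y = −11,   ∂L/∂y' = y'.
Euler-Lagrange: d/dx(y') − (−11) = 0, i.e. y'' + 11 = 0, so
    y(x) = −(11/2) x^2 + C1 x + C2.
Fixed left endpoint y(0) = -4 ⇒ C2 = -4.
The right endpoint x = 2 is free, so the natural (transversality) condition is ∂L/∂y' |_{x=2} = 0, i.e. y'(2) = 0.
Compute y'(x) = −11 x + C1, so y'(2) = −22 + C1 = 0 ⇒ C1 = 22.
Therefore the extremal is
    y(x) = −(11/2) x^2 + 22 x − 4.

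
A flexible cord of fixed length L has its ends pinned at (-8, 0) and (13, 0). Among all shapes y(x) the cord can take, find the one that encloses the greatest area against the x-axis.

Set up the augmented Lagrangian using a multiplier λ for the length constraint:
    F(y, y') = y − λ sqrt(1 + y'^2).
F has no explicit x dependence, so the Beltrami identity yields a first integral
    F − y' ∂F/∂y' = C.
Compute ∂F/∂y' = −λ y' / sqrt(1 + y'^2). Then
    y − λ sqrt(1 + y'^2) + λ y'^2 / sqrt(1 + y'^2) = C
    ⇒  y − λ / sqrt(1 + y'^2) = C.
Solving for y' and integrating gives
    (x − a)^2 + (y − b)^2 = λ^2,
a circular arc of radius λ. The constants a, b are determined by the endpoint conditions y(-8) = y(13) = 0, and λ is fixed implicitly by the length constraint
    ∫_{-8}^{13} sqrt(1 + y'^2) dx = L.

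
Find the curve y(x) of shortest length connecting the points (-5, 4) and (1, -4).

Arc-length functional: J[y] = ∫ sqrt(1 + (y')^2) dx.
Lagrangian L = sqrt(1 + (y')^2) has no explicit y dependence, so ∂L/∂y = 0 and the Euler-Lagrange equation gives
    d/dx( y' / sqrt(1 + (y')^2) ) = 0  ⇒  y' / sqrt(1 + (y')^2) = const.
Hence y' is constant, so y(x) is affine.
Fitting the endpoints (-5, 4) and (1, -4):
    slope m = ((-4) − 4) / (1 − (-5)) = -4/3,
    intercept c = 4 − m·(-5) = -8/3.
Extremal: y(x) = (-4/3) x - 8/3.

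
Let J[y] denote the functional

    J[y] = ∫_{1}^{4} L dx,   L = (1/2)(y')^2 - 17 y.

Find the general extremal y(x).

The Lagrangian is L = (1/2)(y')^2 - 17 y.
∂L/∂y = -17.
∂L/∂y' = y'.
The Euler-Lagrange equation d/dx(∂L/∂y') − ∂L/∂y = 0 becomes:
    y'' + 17 = 0
General solution: y(x) = -(17/2) x^2 + A x + B, where A and B are arbitrary constants fixed by the endpoint conditions.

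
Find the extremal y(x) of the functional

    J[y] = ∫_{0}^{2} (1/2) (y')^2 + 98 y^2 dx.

The Lagrangian is L = (1/2) (y')^2 + 98 y^2.
Compute ∂L/∂y = 196y, ∂L/∂y' = y'.
The Euler-Lagrange equation d/dx(∂L/∂y') − ∂L/∂y = 0 reduces to
    y'' − 196 y = 0.
Its general solution is
    y(x) = A e^(14x) + B e^(−14x),
with A, B fixed by the endpoint conditions.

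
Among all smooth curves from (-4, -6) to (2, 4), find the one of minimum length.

Arc-length functional: J[y] = ∫ sqrt(1 + (y')^2) dx.
Lagrangian L = sqrt(1 + (y')^2) has no explicit y dependence, so ∂L/∂y = 0 and the Euler-Lagrange equation gives
    d/dx( y' / sqrt(1 + (y')^2) ) = 0  ⇒  y' / sqrt(1 + (y')^2) = const.
Hence y' is constant, so y(x) is affine.
Fitting the endpoints (-4, -6) and (2, 4):
    slope m = (4 − (-6)) / (2 − (-4)) = 5/3,
    intercept c = (-6) − m·(-4) = 2/3.
Extremal: y(x) = (5/3) x + 2/3.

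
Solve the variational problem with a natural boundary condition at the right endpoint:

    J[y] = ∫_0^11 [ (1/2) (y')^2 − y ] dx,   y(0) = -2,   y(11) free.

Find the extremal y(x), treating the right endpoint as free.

The Lagrangian L = (1/2) (y')^2 − y gives
    ∂L/∂y = −1,   ∂L/∂y' = y'.
Euler-Lagrange: d/dx(y') − (−1) = 0, i.e. y'' + 1 = 0, so
    y(x) = −(1/2) x^2 + C1 x + C2.
Fixed left endpoint y(0) = -2 ⇒ C2 = -2.
The right endpoint x = 11 is free, so the natural (transversality) condition is ∂L/∂y' |_{x=11} = 0, i.e. y'(11) = 0.
Compute y'(x) = −1 x + C1, so y'(11) = −11 + C1 = 0 ⇒ C1 = 11.
Therefore the extremal is
    y(x) = −x^2/2 + 11 x − 2.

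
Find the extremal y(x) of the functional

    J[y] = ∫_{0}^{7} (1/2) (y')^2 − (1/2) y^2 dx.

The Lagrangian is L = (1/2) (y')^2 − (1/2) y^2.
Compute ∂L/∂y = -y, ∂L/∂y' = y'.
The Euler-Lagrange equation d/dx(∂L/∂y') − ∂L/∂y = 0 reduces to
    y'' + y = 0.
Its general solution is
    y(x) = A sin(x) + B cos(x),
with A, B fixed by the endpoint conditions.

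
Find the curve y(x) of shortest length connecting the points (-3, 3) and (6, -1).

Arc-length functional: J[y] = ∫ sqrt(1 + (y')^2) dx.
Lagrangian L = sqrt(1 + (y')^2) has no explicit y dependence, so ∂L/∂y = 0 and the Euler-Lagrange equation gives
    d/dx( y' / sqrt(1 + (y')^2) ) = 0  ⇒  y' / sqrt(1 + (y')^2) = const.
Hence y' is constant, so y(x) is affine.
Fitting the endpoints (-3, 3) and (6, -1):
    slope m = ((-1) − 3) / (6 − (-3)) = -4/9,
    intercept c = 3 − m·(-3) = 5/3.
Extremal: y(x) = (-4/9) x + 5/3.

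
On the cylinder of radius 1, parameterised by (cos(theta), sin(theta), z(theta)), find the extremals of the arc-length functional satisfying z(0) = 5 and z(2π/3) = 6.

Parameterise the cylinder of radius R = 1 as
    r(θ) = (cos θ, sin θ, z(θ)).
The arc-length element is
    ds = sqrt(1 + (dz/dθ)^2) dθ,
so the Lagrangian is L = sqrt(1 + z'^2).
L depends on z' only, not on z or θ, so ∂L/∂z = 0 and
    ∂L/∂z' = z' / sqrt(1 + z'^2).
The Euler-Lagrange equation gives
    d/dθ( z' / sqrt(1 + z'^2) ) = 0,
so z' is constant. Integrating once:
    z(θ) = a θ + b,
a helix on the cylinder (a straight line when the cylinder is unrolled). The constants a, b are determined by the endpoint conditions.
With endpoint conditions z(0) = 5 and z(2π/3) = 6: from z(0) = b we get b = 5, and a·2π/3 + 5 = 6 gives a = 3/(2π), so
    z(θ) = (3/(2π)) θ + 5.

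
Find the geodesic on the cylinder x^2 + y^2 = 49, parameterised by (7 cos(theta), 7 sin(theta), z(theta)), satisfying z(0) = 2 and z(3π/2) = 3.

Parameterise the cylinder of radius R = 7 as
    r(θ) = (7 cos θ, 7 sin θ, z(θ)).
The arc-length element is
    ds = sqrt(49 + (dz/dθ)^2) dθ,
so the Lagrangian is L = sqrt(49 + z'^2).
L depends on z' only, not on z or θ, so ∂L/∂z = 0 and
    ∂L/∂z' = z' / sqrt(49 + z'^2).
The Euler-Lagrange equation gives
    d/dθ( z' / sqrt(49 + z'^2) ) = 0,
so z' is constant. Integrating once:
    z(θ) = a θ + b,
a helix on the cylinder (a straight line when the cylinder is unrolled). The constants a, b are determined by the endpoint conditions.
With endpoint conditions z(0) = 2 and z(3π/2) = 3: from z(0) = b we get b = 2, and a·3π/2 + 2 = 3 gives a = 2/(3π), so
    z(θ) = (2/(3π)) θ + 2.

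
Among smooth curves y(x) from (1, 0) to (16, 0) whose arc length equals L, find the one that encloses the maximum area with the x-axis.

Set up the augmented Lagrangian using a multiplier λ for the length constraint:
    F(y, y') = y − λ sqrt(1 + y'^2).
F has no explicit x dependence, so the Beltrami identity yields a first integral
    F − y' ∂F/∂y' = C.
Compute ∂F/∂y' = −λ y' / sqrt(1 + y'^2). Then
    y − λ sqrt(1 + y'^2) + λ y'^2 / sqrt(1 + y'^2) = C
    ⇒  y − λ / sqrt(1 + y'^2) = C.
Solving for y' and integrating gives
    (x − a)^2 + (y − b)^2 = λ^2,
a circular arc of radius λ. The constants a, b are determined by the endpoint conditions y(1) = y(16) = 0, and λ is fixed implicitly by the length constraint
    ∫_{1}^{16} sqrt(1 + y'^2) dx = L.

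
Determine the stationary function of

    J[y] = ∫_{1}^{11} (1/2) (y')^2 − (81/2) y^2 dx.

The Lagrangian is L = (1/2) (y')^2 − (81/2) y^2.
Compute ∂L/∂y = -81y, ∂L/∂y' = y'.
The Euler-Lagrange equation d/dx(∂L/∂y') − ∂L/∂y = 0 reduces to
    y'' + 81 y = 0.
Its general solution is
    y(x) = A sin(9x) + B cos(9x),
with A, B fixed by the endpoint conditions.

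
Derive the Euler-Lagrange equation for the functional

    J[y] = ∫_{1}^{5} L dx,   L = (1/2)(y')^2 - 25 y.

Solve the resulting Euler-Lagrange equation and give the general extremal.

The Lagrangian is L = (1/2)(y')^2 - 25 y.
∂L/∂y = -25.
∂L/∂y' = y'.
The Euler-Lagrange equation d/dx(∂L/∂y') − ∂L/∂y = 0 becomes:
    y'' + 25 = 0
General solution: y(x) = -(25/2) x^2 + A x + B, where A and B are arbitrary constants fixed by the endpoint conditions.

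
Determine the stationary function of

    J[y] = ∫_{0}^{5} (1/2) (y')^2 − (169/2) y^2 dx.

The Lagrangian is L = (1/2) (y')^2 − (169/2) y^2.
Compute ∂L/∂y = -169y, ∂L/∂y' = y'.
The Euler-Lagrange equation d/dx(∂L/∂y') − ∂L/∂y = 0 reduces to
    y'' + 169 y = 0.
Its general solution is
    y(x) = A sin(13x) + B cos(13x),
with A, B fixed by the endpoint conditions.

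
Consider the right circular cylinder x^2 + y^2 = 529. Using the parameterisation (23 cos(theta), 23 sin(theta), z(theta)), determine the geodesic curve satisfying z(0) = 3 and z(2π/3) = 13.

Parameterise the cylinder of radius R = 23 as
    r(θ) = (23 cos θ, 23 sin θ, z(θ)).
The arc-length element is
    ds = sqrt(529 + (dz/dθ)^2) dθ,
so the Lagrangian is L = sqrt(529 + z'^2).
L depends on z' only, not on z or θ, so ∂L/∂z = 0 and
    ∂L/∂z' = z' / sqrt(529 + z'^2).
The Euler-Lagrange equation gives
    d/dθ( z' / sqrt(529 + z'^2) ) = 0,
so z' is constant. Integrating once:
    z(θ) = a θ + b,
a helix on the cylinder (a straight line when the cylinder is unrolled). The constants a, b are determined by the endpoint conditions.
With endpoint conditions z(0) = 3 and z(2π/3) = 13: from z(0) = b we get b = 3, and a·2π/3 + 3 = 13 gives a = 15/π, so
    z(θ) = (15/π) θ + 3.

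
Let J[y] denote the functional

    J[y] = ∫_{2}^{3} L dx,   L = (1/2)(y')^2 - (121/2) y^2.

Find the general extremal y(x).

The Lagrangian is L = (1/2)(y')^2 - (121/2) y^2.
∂L/∂y = -121y.
∂L/∂y' = y'.
The Euler-Lagrange equation d/dx(∂L/∂y') − ∂L/∂y = 0 becomes:
    y'' + 121 y = 0
General solution: y(x) = A sin(11x) + B cos(11x), where A and B are arbitrary constants fixed by the endpoint conditions.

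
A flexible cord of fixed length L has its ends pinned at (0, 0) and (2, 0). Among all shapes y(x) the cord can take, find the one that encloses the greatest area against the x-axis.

Set up the augmented Lagrangian using a multiplier λ for the length constraint:
    F(y, y') = y − λ sqrt(1 + y'^2).
F has no explicit x dependence, so the Beltrami identity yields a first integral
    F − y' ∂F/∂y' = C.
Compute ∂F/∂y' = −λ y' / sqrt(1 + y'^2). Then
    y − λ sqrt(1 + y'^2) + λ y'^2 / sqrt(1 + y'^2) = C
    ⇒  y − λ / sqrt(1 + y'^2) = C.
Solving for y' and integrating gives
    (x − a)^2 + (y − b)^2 = λ^2,
a circular arc of radius λ. The constants a, b are determined by the endpoint conditions y(0) = y(2) = 0, and λ is fixed implicitly by the length constraint
    ∫_{0}^{2} sqrt(1 + y'^2) dx = L.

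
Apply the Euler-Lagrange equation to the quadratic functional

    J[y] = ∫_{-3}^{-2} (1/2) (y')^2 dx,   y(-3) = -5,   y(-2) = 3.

The Lagrangian is L = (1/2) (y')^2.
Compute ∂L/∂y = 0, ∂L/∂y' = y'.
The Euler-Lagrange equation d/dx(∂L/∂y') − ∂L/∂y = 0 reduces to
    y'' = 0.
Its general solution is
    y(x) = A x + B,
with A, B fixed by the endpoint conditions.
Applying the endpoint conditions y(-3) = -5 and y(-2) = 3: solve A·-3 + B = -5 and A·-2 + B = 3. Subtracting gives A(-2 − -3) = 3 − -5, so A = 8, and B = -5 − A·-3 = 19. Therefore
    y(x) = 8 x + 19.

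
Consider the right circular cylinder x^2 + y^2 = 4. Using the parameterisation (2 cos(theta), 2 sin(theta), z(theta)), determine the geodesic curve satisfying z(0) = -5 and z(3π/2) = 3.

Parameterise the cylinder of radius R = 2 as
    r(θ) = (2 cos θ, 2 sin θ, z(θ)).
The arc-length element is
    ds = sqrt(4 + (dz/dθ)^2) dθ,
so the Lagrangian is L = sqrt(4 + z'^2).
L depends on z' only, not on z or θ, so ∂L/∂z = 0 and
    ∂L/∂z' = z' / sqrt(4 + z'^2).
The Euler-Lagrange equation gives
    d/dθ( z' / sqrt(4 + z'^2) ) = 0,
so z' is constant. Integrating once:
    z(θ) = a θ + b,
a helix on the cylinder (a straight line when the cylinder is unrolled). The constants a, b are determined by the endpoint conditions.
With endpoint conditions z(0) = -5 and z(3π/2) = 3: from z(0) = b we get b = -5, and a·3π/2 + -5 = 3 gives a = 16/(3π), so
    z(θ) = (16/(3π)) θ − 5.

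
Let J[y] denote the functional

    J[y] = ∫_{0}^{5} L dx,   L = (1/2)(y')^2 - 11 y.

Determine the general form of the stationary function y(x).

The Lagrangian is L = (1/2)(y')^2 - 11 y.
∂L/∂y = -11.
∂L/∂y' = y'.
The Euler-Lagrange equation d/dx(∂L/∂y') − ∂L/∂y = 0 becomes:
    y'' + 11 = 0
General solution: y(x) = -(11/2) x^2 + A x + B, where A and B are arbitrary constants fixed by the endpoint conditions.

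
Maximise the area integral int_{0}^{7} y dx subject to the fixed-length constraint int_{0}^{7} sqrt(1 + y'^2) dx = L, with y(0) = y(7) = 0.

Set up the augmented Lagrangian using a multiplier λ for the length constraint:
    F(y, y') = y − λ sqrt(1 + y'^2).
F has no explicit x dependence, so the Beltrami identity yields a first integral
    F − y' ∂F/∂y' = C.
Compute ∂F/∂y' = −λ y' / sqrt(1 + y'^2). Then
    y − λ sqrt(1 + y'^2) + λ y'^2 / sqrt(1 + y'^2) = C
    ⇒  y − λ / sqrt(1 + y'^2) = C.
Solving for y' and integrating gives
    (x − a)^2 + (y − b)^2 = λ^2,
a circular arc of radius λ. The constants a, b are determined by the endpoint conditions y(0) = y(7) = 0, and λ is fixed implicitly by the length constraint
    ∫_{0}^{7} sqrt(1 + y'^2) dx = L.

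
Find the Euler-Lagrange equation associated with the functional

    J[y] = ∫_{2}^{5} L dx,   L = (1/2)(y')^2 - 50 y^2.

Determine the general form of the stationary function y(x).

The Lagrangian is L = (1/2)(y')^2 - 50 y^2.
∂L/∂y = -100y.
∂L/∂y' = y'.
The Euler-Lagrange equation d/dx(∂L/∂y') − ∂L/∂y = 0 becomes:
    y'' + 100 y = 0
General solution: y(x) = A sin(10x) + B cos(10x), where A and B are arbitrary constants fixed by the endpoint conditions.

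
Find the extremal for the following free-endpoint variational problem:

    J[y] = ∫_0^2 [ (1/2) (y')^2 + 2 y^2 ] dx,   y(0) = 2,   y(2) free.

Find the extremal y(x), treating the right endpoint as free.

The Lagrangian L = (1/2) (y')^2 + 2 y^2 gives
    ∂L/∂y = 4 y,   ∂L/∂y' = y'.
Euler-Lagrange: y'' − 4 y = 0.
With k = 2, the general solution is
    y(x) = A cosh(2 x) + B sinh(2 x).
Fixed left endpoint y(0) = 2 ⇒ A = 2.
The right endpoint x = 2 is free, so the natural (transversality) condition is ∂L/∂y' |_{x=2} = 0, i.e. y'(2) = 0.
Compute y'(x) = A k sinh(k x) + B k cosh(k x), so
    y'(2) = A k sinh(k·2) + B k cosh(k·2) = 0
    ⇒ B = −A tanh(k·2) = − 2 tanh(2·2).
Therefore the extremal is
    y(x) = 2 cosh(2 x) − 2 tanh(2·2) sinh(2 x).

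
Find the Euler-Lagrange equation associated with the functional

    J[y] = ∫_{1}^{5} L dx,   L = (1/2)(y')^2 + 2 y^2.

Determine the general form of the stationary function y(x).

The Lagrangian is L = (1/2)(y')^2 + 2 y^2.
∂L/∂y = 4y.
∂L/∂y' = y'.
The Euler-Lagrange equation d/dx(∂L/∂y') − ∂L/∂y = 0 becomes:
    y'' - 4 y = 0
General solution: y(x) = A e^(2x) + B e^(-2x), where A and B are arbitrary constants fixed by the endpoint conditions.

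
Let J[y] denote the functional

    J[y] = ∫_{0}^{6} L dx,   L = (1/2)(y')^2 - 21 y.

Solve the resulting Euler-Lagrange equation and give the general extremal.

The Lagrangian is L = (1/2)(y')^2 - 21 y.
∂L/∂y = -21.
∂L/∂y' = y'.
The Euler-Lagrange equation d/dx(∂L/∂y') − ∂L/∂y = 0 becomes:
    y'' + 21 = 0
General solution: y(x) = -(21/2) x^2 + A x + B, where A and B are arbitrary constants fixed by the endpoint conditions.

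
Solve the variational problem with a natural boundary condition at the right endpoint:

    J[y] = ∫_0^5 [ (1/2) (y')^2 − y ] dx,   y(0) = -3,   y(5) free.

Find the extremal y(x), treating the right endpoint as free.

The Lagrangian L = (1/2) (y')^2 − y gives
    ∂L/∂y = −1,   ∂L/∂y' = y'.
Euler-Lagrange: d/dx(y') − (−1) = 0, i.e. y'' + 1 = 0, so
    y(x) = −(1/2) x^2 + C1 x + C2.
Fixed left endpoint y(0) = -3 ⇒ C2 = -3.
The right endpoint x = 5 is free, so the natural (transversality) condition is ∂L/∂y' |_{x=5} = 0, i.e. y'(5) = 0.
Compute y'(x) = −1 x + C1, so y'(5) = −5 + C1 = 0 ⇒ C1 = 5.
Therefore the extremal is
    y(x) = −x^2/2 + 5 x − 3.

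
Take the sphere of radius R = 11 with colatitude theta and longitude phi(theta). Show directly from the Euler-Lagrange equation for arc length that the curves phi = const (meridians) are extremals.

On the sphere of radius R = 11 with spherical coordinates (θ, φ), the induced metric is
    ds^2 = 121(dθ^2 + sin^2(θ) dφ^2).
Using θ as the parameter, the arc-length functional becomes
    J[φ] = ∫ 11 sqrt(1 + sin^2(θ) (dφ/dθ)^2) dθ.
So L = 11 sqrt(1 + sin^2(θ) φ'^2). Compute
    ∂L/∂φ = 0  (L has no explicit φ dependence),
    ∂L/∂φ' = 11 sin^2(θ) φ' / sqrt(1 + sin^2(θ) φ'^2).
For the candidate φ(θ) = c (constant), φ' = 0, so ∂L/∂φ' evaluated along the candidate vanishes, and ∂L/∂φ is identically zero. Hence
    d/dθ(∂L/∂φ') − ∂L/∂φ = 0
is satisfied. Therefore meridians φ = const are extremals of arc length — they are geodesics on the sphere.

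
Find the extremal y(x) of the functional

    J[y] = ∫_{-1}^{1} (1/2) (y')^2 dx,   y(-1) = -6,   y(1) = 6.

The Lagrangian is L = (1/2) (y')^2.
Compute ∂L/∂y = 0, ∂L/∂y' = y'.
The Euler-Lagrange equation d/dx(∂L/∂y') − ∂L/∂y = 0 reduces to
    y'' = 0.
Its general solution is
    y(x) = A x + B,
with A, B fixed by the endpoint conditions.
Applying the endpoint conditions y(-1) = -6 and y(1) = 6: solve A·-1 + B = -6 and A·1 + B = 6. Subtracting gives A(1 − -1) = 6 − -6, so A = 6, and B = -6 − A·-1 = 0. Therefore
    y(x) = 6 x.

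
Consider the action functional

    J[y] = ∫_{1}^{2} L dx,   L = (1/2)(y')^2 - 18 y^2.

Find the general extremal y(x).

The Lagrangian is L = (1/2)(y')^2 - 18 y^2.
∂L/∂y = -36y.
∂L/∂y' = y'.
The Euler-Lagrange equation d/dx(∂L/∂y') − ∂L/∂y = 0 becomes:
    y'' + 36 y = 0
General solution: y(x) = A sin(6x) + B cos(6x), where A and B are arbitrary constants fixed by the endpoint conditions.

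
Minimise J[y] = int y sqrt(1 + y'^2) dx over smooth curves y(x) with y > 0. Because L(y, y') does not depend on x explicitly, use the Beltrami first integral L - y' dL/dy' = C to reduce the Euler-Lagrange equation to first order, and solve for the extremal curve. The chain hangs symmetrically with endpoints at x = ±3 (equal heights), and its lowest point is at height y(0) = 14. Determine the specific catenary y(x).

The Lagrangian L(y, y') = y sqrt(1 + y'^2) has no explicit x dependence, so the Beltrami identity applies:
    L − y' ∂L/∂y' = C.
Compute ∂L/∂y' = y · y' / sqrt(1 + y'^2). Then
    L − y' ∂L/∂y'
    = y sqrt(1 + y'^2) − y · y'^2 / sqrt(1 + y'^2)
    = y (1 + y'^2 − y'^2) / sqrt(1 + y'^2)
    = y / sqrt(1 + y'^2) = C.
Squaring gives y^2 = C^2 (1 + y'^2), i.e.
    y'^2 = y^2 / C^2 − 1.
Separating variables,
    dy / sqrt(y^2 − C^2) = dx / C,
and integrating gives arccosh(y / C) = (x − a)/C, so
    y(x) = C cosh((x − a)/C),
the catenary. The constants C and a are fixed by the two endpoint conditions (and, for the hanging-chain problem, the length constraint selects C).
Now fit the given data. The endpoints x = ±3 are symmetric at equal height, so the catenary is even about its minimum: a = 0 and y(x) = C cosh(x/C). The lowest point is y(0) = C cosh(0) = C, and we are told y(0) = 14, so C = 14. Therefore
    y(x) = 14 cosh(x/14),
and at the endpoints
    y(±3) = 14 cosh(3/14).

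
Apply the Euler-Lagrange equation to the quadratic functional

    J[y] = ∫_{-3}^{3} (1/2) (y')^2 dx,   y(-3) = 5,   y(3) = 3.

The Lagrangian is L = (1/2) (y')^2.
Compute ∂L/∂y = 0, ∂L/∂y' = y'.
The Euler-Lagrange equation d/dx(∂L/∂y') − ∂L/∂y = 0 reduces to
    y'' = 0.
Its general solution is
    y(x) = A x + B,
with A, B fixed by the endpoint conditions.
Applying the endpoint conditions y(-3) = 5 and y(3) = 3: solve A·-3 + B = 5 and A·3 + B = 3. Subtracting gives A(3 − -3) = 3 − 5, so A = -1/3, and B = 5 − A·-3 = 4. Therefore
    y(x) = (-1/3) x + 4.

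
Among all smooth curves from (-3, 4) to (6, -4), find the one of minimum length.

Arc-length functional: J[y] = ∫ sqrt(1 + (y')^2) dx.
Lagrangian L = sqrt(1 + (y')^2) has no explicit y dependence, so ∂L/∂y = 0 and the Euler-Lagrange equation gives
    d/dx( y' / sqrt(1 + (y')^2) ) = 0  ⇒  y' / sqrt(1 + (y')^2) = const.
Hence y' is constant, so y(x) is affine.
Fitting the endpoints (-3, 4) and (6, -4):
    slope m = ((-4) − 4) / (6 − (-3)) = -8/9,
    intercept c = 4 − m·(-3) = 4/3.
Extremal: y(x) = (-8/9) x + 4/3.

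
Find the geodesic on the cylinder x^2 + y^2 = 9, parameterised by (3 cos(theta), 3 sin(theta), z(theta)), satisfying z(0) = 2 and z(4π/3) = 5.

Parameterise the cylinder of radius R = 3 as
    r(θ) = (3 cos θ, 3 sin θ, z(θ)).
The arc-length element is
    ds = sqrt(9 + (dz/dθ)^2) dθ,
so the Lagrangian is L = sqrt(9 + z'^2).
L depends on z' only, not on z or θ, so ∂L/∂z = 0 and
    ∂L/∂z' = z' / sqrt(9 + z'^2).
The Euler-Lagrange equation gives
    d/dθ( z' / sqrt(9 + z'^2) ) = 0,
so z' is constant. Integrating once:
    z(θ) = a θ + b,
a helix on the cylinder (a straight line when the cylinder is unrolled). The constants a, b are determined by the endpoint conditions.
With endpoint conditions z(0) = 2 and z(4π/3) = 5: from z(0) = b we get b = 2, and a·4π/3 + 2 = 5 gives a = 9/(4π), so
    z(θ) = (9/(4π)) θ + 2.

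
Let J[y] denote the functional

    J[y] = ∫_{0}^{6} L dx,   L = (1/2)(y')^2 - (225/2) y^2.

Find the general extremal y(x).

The Lagrangian is L = (1/2)(y')^2 - (225/2) y^2.
∂L/∂y = -225y.
∂L/∂y' = y'.
The Euler-Lagrange equation d/dx(∂L/∂y') − ∂L/∂y = 0 becomes:
    y'' + 225 y = 0
General solution: y(x) = A sin(15x) + B cos(15x), where A and B are arbitrary constants fixed by the endpoint conditions.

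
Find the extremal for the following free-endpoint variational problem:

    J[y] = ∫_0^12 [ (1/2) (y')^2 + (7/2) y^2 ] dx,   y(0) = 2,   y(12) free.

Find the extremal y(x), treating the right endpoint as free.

The Lagrangian L = (1/2) (y')^2 + (7/2) y^2 gives
    ∂L/∂y = 7 y,   ∂L/∂y' = y'.
Euler-Lagrange: y'' − 7 y = 0.
With k = sqrt(7), the general solution is
    y(x) = A cosh(sqrt(7) x) + B sinh(sqrt(7) x).
Fixed left endpoint y(0) = 2 ⇒ A = 2.
The right endpoint x = 12 is free, so the natural (transversality) condition is ∂L/∂y' |_{x=12} = 0, i.e. y'(12) = 0.
Compute y'(x) = A k sinh(k x) + B k cosh(k x), so
    y'(12) = A k sinh(k·12) + B k cosh(k·12) = 0
    ⇒ B = −A tanh(k·12) = − 2 tanh(sqrt(7)·12).
Therefore the extremal is
    y(x) = 2 cosh(sqrt(7) x) − 2 tanh(sqrt(7)·12) sinh(sqrt(7) x).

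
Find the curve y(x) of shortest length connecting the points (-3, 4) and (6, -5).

Arc-length functional: J[y] = ∫ sqrt(1 + (y')^2) dx.
Lagrangian L = sqrt(1 + (y')^2) has no explicit y dependence, so ∂L/∂y = 0 and the Euler-Lagrange equation gives
    d/dx( y' / sqrt(1 + (y')^2) ) = 0  ⇒  y' / sqrt(1 + (y')^2) = const.
Hence y' is constant, so y(x) is affine.
Fitting the endpoints (-3, 4) and (6, -5):
    slope m = ((-5) − 4) / (6 − (-3)) = -1,
    intercept c = 4 − m·(-3) = 1.
Extremal: y(x) = -x + 1.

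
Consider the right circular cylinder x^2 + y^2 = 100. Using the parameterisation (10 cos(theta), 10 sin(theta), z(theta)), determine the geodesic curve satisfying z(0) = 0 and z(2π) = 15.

Parameterise the cylinder of radius R = 10 as
    r(θ) = (10 cos θ, 10 sin θ, z(θ)).
The arc-length element is
    ds = sqrt(100 + (dz/dθ)^2) dθ,
so the Lagrangian is L = sqrt(100 + z'^2).
L depends on z' only, not on z or θ, so ∂L/∂z = 0 and
    ∂L/∂z' = z' / sqrt(100 + z'^2).
The Euler-Lagrange equation gives
    d/dθ( z' / sqrt(100 + z'^2) ) = 0,
so z' is constant. Integrating once:
    z(θ) = a θ + b,
a helix on the cylinder (a straight line when the cylinder is unrolled). The constants a, b are determined by the endpoint conditions.
With endpoint conditions z(0) = 0 and z(2π) = 15: from z(0) = b we get b = 0, and a·2π + 0 = 15 gives a = 15/(2π), so
    z(θ) = (15/(2π)) θ.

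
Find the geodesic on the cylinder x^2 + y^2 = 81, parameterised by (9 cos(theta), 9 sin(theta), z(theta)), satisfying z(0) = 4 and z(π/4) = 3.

Parameterise the cylinder of radius R = 9 as
    r(θ) = (9 cos θ, 9 sin θ, z(θ)).
The arc-length element is
    ds = sqrt(81 + (dz/dθ)^2) dθ,
so the Lagrangian is L = sqrt(81 + z'^2).
L depends on z' only, not on z or θ, so ∂L/∂z = 0 and
    ∂L/∂z' = z' / sqrt(81 + z'^2).
The Euler-Lagrange equation gives
    d/dθ( z' / sqrt(81 + z'^2) ) = 0,
so z' is constant. Integrating once:
    z(θ) = a θ + b,
a helix on the cylinder (a straight line when the cylinder is unrolled). The constants a, b are determined by the endpoint conditions.
With endpoint conditions z(0) = 4 and z(π/4) = 3: from z(0) = b we get b = 4, and a·π/4 + 4 = 3 gives a = -4/π, so
    z(θ) = (-4/π) θ + 4.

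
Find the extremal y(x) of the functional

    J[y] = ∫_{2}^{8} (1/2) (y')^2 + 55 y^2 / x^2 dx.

The Lagrangian is L = (1/2) (y')^2 + 55 y^2 / x^2.
Compute ∂L/∂y = 110y/x^2, ∂L/∂y' = y'.
The Euler-Lagrange equation d/dx(∂L/∂y') − ∂L/∂y = 0 reduces to
    y'' − 110/x^2 · y = 0  (x > 0).
Its general solution is
    y(x) = A x^11 + B x^(-10),
with A, B fixed by the endpoint conditions.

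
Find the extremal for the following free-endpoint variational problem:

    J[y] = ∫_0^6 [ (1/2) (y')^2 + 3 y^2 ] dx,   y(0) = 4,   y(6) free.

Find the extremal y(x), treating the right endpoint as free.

The Lagrangian L = (1/2) (y')^2 + 3 y^2 gives
    ∂L/∂y = 6 y,   ∂L/∂y' = y'.
Euler-Lagrange: y'' − 6 y = 0.
With k = sqrt(6), the general solution is
    y(x) = A cosh(sqrt(6) x) + B sinh(sqrt(6) x).
Fixed left endpoint y(0) = 4 ⇒ A = 4.
The right endpoint x = 6 is free, so the natural (transversality) condition is ∂L/∂y' |_{x=6} = 0, i.e. y'(6) = 0.
Compute y'(x) = A k sinh(k x) + B k cosh(k x), so
    y'(6) = A k sinh(k·6) + B k cosh(k·6) = 0
    ⇒ B = −A tanh(k·6) = − 4 tanh(sqrt(6)·6).
Therefore the extremal is
    y(x) = 4 cosh(sqrt(6) x) − 4 tanh(sqrt(6)·6) sinh(sqrt(6) x).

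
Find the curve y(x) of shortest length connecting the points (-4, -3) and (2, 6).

Arc-length functional: J[y] = ∫ sqrt(1 + (y')^2) dx.
Lagrangian L = sqrt(1 + (y')^2) has no explicit y dependence, so ∂L/∂y = 0 and the Euler-Lagrange equation gives
    d/dx( y' / sqrt(1 + (y')^2) ) = 0  ⇒  y' / sqrt(1 + (y')^2) = const.
Hence y' is constant, so y(x) is affine.
Fitting the endpoints (-4, -3) and (2, 6):
    slope m = (6 − (-3)) / (2 − (-4)) = 3/2,
    intercept c = (-3) − m·(-4) = 3.
Extremal: y(x) = (3/2) x + 3.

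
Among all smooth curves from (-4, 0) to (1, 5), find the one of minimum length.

Arc-length functional: J[y] = ∫ sqrt(1 + (y')^2) dx.
Lagrangian L = sqrt(1 + (y')^2) has no explicit y dependence, so ∂L/∂y = 0 and the Euler-Lagrange equation gives
    d/dx( y' / sqrt(1 + (y')^2) ) = 0  ⇒  y' / sqrt(1 + (y')^2) = const.
Hence y' is constant, so y(x) is affine.
Fitting the endpoints (-4, 0) and (1, 5):
    slope m = (5 − 0) / (1 − (-4)) = 1,
    intercept c = 0 − m·(-4) = 4.
Extremal: y(x) = x + 4.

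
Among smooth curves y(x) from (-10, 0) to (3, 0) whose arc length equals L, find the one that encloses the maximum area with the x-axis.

Set up the augmented Lagrangian using a multiplier λ for the length constraint:
    F(y, y') = y − λ sqrt(1 + y'^2).
F has no explicit x dependence, so the Beltrami identity yields a first integral
    F − y' ∂F/∂y' = C.
Compute ∂F/∂y' = −λ y' / sqrt(1 + y'^2). Then
    y − λ sqrt(1 + y'^2) + λ y'^2 / sqrt(1 + y'^2) = C
    ⇒  y − λ / sqrt(1 + y'^2) = C.
Solving for y' and integrating gives
    (x − a)^2 + (y − b)^2 = λ^2,
a circular arc of radius λ. The constants a, b are determined by the endpoint conditions y(-10) = y(3) = 0, and λ is fixed implicitly by the length constraint
    ∫_{-10}^{3} sqrt(1 + y'^2) dx = L.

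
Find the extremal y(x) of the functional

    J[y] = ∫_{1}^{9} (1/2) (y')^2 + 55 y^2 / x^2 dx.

The Lagrangian is L = (1/2) (y')^2 + 55 y^2 / x^2.
Compute ∂L/∂y = 110y/x^2, ∂L/∂y' = y'.
The Euler-Lagrange equation d/dx(∂L/∂y') − ∂L/∂y = 0 reduces to
    y'' − 110/x^2 · y = 0  (x > 0).
Its general solution is
    y(x) = A x^11 + B x^(-10),
with A, B fixed by the endpoint conditions.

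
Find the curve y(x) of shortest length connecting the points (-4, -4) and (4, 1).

Arc-length functional: J[y] = ∫ sqrt(1 + (y')^2) dx.
Lagrangian L = sqrt(1 + (y')^2) has no explicit y dependence, so ∂L/∂y = 0 and the Euler-Lagrange equation gives
    d/dx( y' / sqrt(1 + (y')^2) ) = 0  ⇒  y' / sqrt(1 + (y')^2) = const.
Hence y' is constant, so y(x) is affine.
Fitting the endpoints (-4, -4) and (4, 1):
    slope m = (1 − (-4)) / (4 − (-4)) = 5/8,
    intercept c = (-4) − m·(-4) = -3/2.
Extremal: y(x) = (5/8) x - 3/2.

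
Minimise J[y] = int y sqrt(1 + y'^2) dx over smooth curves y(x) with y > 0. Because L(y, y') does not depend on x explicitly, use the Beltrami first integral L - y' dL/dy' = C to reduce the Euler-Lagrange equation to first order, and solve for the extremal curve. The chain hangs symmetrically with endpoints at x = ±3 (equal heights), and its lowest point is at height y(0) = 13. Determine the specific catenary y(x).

The Lagrangian L(y, y') = y sqrt(1 + y'^2) has no explicit x dependence, so the Beltrami identity applies:
    L − y' ∂L/∂y' = C.
Compute ∂L/∂y' = y · y' / sqrt(1 + y'^2). Then
    L − y' ∂L/∂y'
    = y sqrt(1 + y'^2) − y · y'^2 / sqrt(1 + y'^2)
    = y (1 + y'^2 − y'^2) / sqrt(1 + y'^2)
    = y / sqrt(1 + y'^2) = C.
Squaring gives y^2 = C^2 (1 + y'^2), i.e.
    y'^2 = y^2 / C^2 − 1.
Separating variables,
    dy / sqrt(y^2 − C^2) = dx / C,
and integrating gives arccosh(y / C) = (x − a)/C, so
    y(x) = C cosh((x − a)/C),
the catenary. The constants C and a are fixed by the two endpoint conditions (and, for the hanging-chain problem, the length constraint selects C).
Now fit the given data. The endpoints x = ±3 are symmetric at equal height, so the catenary is even about its minimum: a = 0 and y(x) = C cosh(x/C). The lowest point is y(0) = C cosh(0) = C, and we are told y(0) = 13, so C = 13. Therefore
    y(x) = 13 cosh(x/13),
and at the endpoints
    y(±3) = 13 cosh(3/13).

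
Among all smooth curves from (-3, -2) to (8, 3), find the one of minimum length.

Arc-length functional: J[y] = ∫ sqrt(1 + (y')^2) dx.
Lagrangian L = sqrt(1 + (y')^2) has no explicit y dependence, so ∂L/∂y = 0 and the Euler-Lagrange equation gives
    d/dx( y' / sqrt(1 + (y')^2) ) = 0  ⇒  y' / sqrt(1 + (y')^2) = const.
Hence y' is constant, so y(x) is affine.
Fitting the endpoints (-3, -2) and (8, 3):
    slope m = (3 − (-2)) / (8 − (-3)) = 5/11,
    intercept c = (-2) − m·(-3) = -7/11.
Extremal: y(x) = (5/11) x - 7/11.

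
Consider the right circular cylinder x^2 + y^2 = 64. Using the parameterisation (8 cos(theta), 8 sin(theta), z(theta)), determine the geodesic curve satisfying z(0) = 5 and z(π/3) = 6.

Parameterise the cylinder of radius R = 8 as
    r(θ) = (8 cos θ, 8 sin θ, z(θ)).
The arc-length element is
    ds = sqrt(64 + (dz/dθ)^2) dθ,
so the Lagrangian is L = sqrt(64 + z'^2).
L depends on z' only, not on z or θ, so ∂L/∂z = 0 and
    ∂L/∂z' = z' / sqrt(64 + z'^2).
The Euler-Lagrange equation gives
    d/dθ( z' / sqrt(64 + z'^2) ) = 0,
so z' is constant. Integrating once:
    z(θ) = a θ + b,
a helix on the cylinder (a straight line when the cylinder is unrolled). The constants a, b are determined by the endpoint conditions.
With endpoint conditions z(0) = 5 and z(π/3) = 6: from z(0) = b we get b = 5, and a·π/3 + 5 = 6 gives a = 3/π, so
    z(θ) = (3/π) θ + 5.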